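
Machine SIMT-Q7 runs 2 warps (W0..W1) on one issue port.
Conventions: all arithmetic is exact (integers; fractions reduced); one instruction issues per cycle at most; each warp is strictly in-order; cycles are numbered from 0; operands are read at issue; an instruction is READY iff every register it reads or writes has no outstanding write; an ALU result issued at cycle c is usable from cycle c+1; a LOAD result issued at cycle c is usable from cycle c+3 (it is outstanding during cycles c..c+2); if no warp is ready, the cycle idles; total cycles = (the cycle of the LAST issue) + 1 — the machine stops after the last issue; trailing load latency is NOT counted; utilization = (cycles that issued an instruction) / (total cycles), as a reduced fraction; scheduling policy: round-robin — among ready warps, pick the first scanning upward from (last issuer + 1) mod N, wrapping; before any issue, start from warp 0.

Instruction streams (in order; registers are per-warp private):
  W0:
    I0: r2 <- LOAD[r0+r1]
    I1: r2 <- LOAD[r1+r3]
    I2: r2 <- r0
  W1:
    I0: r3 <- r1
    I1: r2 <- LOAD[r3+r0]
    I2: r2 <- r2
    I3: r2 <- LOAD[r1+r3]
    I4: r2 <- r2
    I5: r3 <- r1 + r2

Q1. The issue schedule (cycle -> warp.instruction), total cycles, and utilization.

cycle 0: W0.I0
cycle 1: W1.I0
cycle 2: W1.I1
cycle 3: W0.I1
cycle 4: idle
cycle 5: W1.I2
cycle 6: W0.I2
cycle 7: W1.I3
cycle 8: idle
cycle 9: idle
cycle 10: W1.I4
cycle 11: W1.I5

Answer: 12 cycles, utilization 3/4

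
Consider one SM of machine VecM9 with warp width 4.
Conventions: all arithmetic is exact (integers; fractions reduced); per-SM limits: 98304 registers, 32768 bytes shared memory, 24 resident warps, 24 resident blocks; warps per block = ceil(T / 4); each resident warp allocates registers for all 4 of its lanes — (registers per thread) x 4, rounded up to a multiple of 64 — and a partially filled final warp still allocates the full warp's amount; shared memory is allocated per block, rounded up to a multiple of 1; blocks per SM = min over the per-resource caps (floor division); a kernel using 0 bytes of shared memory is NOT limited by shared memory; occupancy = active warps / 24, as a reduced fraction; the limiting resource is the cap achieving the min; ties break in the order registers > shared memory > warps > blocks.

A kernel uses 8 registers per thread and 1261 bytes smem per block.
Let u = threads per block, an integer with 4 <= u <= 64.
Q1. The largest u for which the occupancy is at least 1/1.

Answer: u = 48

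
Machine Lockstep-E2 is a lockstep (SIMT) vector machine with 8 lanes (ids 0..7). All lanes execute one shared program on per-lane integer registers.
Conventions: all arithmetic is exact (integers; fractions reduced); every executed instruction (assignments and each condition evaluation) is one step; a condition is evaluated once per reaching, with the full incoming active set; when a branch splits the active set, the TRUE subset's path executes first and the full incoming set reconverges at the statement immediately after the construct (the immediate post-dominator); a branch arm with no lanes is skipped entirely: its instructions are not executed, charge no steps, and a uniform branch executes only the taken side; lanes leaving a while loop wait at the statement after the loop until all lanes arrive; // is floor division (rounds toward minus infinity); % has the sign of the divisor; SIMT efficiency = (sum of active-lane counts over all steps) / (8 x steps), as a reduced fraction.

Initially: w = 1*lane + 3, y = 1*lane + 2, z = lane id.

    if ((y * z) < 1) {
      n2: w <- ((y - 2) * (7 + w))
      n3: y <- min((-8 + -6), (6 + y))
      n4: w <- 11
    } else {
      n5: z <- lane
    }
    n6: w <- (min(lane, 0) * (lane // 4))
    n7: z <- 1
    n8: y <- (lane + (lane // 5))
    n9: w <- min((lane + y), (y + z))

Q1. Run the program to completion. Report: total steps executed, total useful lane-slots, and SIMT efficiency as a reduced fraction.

Answer: 9 steps, 50 useful, 25/36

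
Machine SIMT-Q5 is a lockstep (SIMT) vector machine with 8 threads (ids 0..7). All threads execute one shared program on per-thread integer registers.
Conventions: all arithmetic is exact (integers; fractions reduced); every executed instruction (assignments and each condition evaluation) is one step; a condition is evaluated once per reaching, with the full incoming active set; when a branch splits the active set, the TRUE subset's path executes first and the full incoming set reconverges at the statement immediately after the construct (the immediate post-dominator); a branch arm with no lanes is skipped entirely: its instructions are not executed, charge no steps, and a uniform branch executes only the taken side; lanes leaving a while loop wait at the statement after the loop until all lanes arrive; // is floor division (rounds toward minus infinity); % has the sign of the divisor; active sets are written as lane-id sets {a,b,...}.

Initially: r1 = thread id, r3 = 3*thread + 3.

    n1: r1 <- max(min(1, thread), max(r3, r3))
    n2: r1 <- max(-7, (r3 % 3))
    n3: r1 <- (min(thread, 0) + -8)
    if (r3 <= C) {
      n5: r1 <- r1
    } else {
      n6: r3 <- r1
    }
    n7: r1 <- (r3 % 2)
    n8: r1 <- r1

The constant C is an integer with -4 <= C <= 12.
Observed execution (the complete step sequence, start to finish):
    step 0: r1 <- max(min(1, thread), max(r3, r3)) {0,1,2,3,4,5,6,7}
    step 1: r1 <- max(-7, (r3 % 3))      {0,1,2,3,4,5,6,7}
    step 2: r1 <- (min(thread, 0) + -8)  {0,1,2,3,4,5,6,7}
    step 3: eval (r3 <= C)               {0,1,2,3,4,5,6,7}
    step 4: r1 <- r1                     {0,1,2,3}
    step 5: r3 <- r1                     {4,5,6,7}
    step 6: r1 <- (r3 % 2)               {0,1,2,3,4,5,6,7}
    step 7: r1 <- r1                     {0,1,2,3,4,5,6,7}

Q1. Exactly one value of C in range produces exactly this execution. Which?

Answer: C = 12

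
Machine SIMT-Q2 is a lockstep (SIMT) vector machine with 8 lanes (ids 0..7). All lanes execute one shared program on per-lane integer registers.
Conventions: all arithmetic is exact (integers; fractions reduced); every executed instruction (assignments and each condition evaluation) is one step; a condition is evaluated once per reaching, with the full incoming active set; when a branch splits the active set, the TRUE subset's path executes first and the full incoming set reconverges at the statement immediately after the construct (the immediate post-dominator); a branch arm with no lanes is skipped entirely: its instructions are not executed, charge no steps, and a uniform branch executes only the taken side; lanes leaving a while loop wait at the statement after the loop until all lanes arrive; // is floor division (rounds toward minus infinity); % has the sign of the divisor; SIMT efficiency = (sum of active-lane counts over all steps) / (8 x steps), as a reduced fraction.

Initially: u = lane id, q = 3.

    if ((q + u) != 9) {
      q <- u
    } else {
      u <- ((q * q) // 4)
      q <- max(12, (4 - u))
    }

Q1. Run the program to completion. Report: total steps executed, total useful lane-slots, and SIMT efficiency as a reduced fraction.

Answer: 4 steps, 17 useful, 17/32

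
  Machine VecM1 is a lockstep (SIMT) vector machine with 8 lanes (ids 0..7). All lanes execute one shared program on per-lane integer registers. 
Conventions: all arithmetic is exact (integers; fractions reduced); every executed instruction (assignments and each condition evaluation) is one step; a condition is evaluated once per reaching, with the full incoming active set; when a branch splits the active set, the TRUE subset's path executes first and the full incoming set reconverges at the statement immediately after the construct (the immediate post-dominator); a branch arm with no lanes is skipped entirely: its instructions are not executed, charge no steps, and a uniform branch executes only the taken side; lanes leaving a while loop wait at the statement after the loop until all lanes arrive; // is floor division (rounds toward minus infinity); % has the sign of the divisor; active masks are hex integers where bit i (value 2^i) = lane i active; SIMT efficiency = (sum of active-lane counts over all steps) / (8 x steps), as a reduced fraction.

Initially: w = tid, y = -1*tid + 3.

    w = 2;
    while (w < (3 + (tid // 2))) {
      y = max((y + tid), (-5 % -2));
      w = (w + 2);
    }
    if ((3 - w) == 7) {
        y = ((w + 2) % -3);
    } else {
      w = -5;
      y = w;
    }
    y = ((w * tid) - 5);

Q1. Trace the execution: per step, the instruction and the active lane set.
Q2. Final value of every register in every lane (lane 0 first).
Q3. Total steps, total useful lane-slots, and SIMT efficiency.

step 0: w <- 2                       0xff
step 1: eval (w < (3 + (tid // 2)))  0xff
step 2: y <- max((y + tid), (-5 % -2)) 0xff
step 3: w <- (w + 2)                 0xff
step 4: eval (w < (3 + (tid // 2)))  0xff
step 5: y <- max((y + tid), (-5 % -2)) 0xf0
step 6: w <- (w + 2)                 0xf0
step 7: eval (w < (3 + (tid // 2)))  0xf0
step 8: eval ((3 - w) == 7)          0xff
step 9: w <- -5                      0xff
step 10: y <- w                       0xff
step 11: y <- ((w * tid) - 5)         0xff

Answer: 12 steps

w: -5,-5,-5,-5,-5,-5,-5,-5
y: -5,-10,-15,-20,-25,-30,-35,-40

steps = 12; useful = 84; efficiency = 84/96 = 7/8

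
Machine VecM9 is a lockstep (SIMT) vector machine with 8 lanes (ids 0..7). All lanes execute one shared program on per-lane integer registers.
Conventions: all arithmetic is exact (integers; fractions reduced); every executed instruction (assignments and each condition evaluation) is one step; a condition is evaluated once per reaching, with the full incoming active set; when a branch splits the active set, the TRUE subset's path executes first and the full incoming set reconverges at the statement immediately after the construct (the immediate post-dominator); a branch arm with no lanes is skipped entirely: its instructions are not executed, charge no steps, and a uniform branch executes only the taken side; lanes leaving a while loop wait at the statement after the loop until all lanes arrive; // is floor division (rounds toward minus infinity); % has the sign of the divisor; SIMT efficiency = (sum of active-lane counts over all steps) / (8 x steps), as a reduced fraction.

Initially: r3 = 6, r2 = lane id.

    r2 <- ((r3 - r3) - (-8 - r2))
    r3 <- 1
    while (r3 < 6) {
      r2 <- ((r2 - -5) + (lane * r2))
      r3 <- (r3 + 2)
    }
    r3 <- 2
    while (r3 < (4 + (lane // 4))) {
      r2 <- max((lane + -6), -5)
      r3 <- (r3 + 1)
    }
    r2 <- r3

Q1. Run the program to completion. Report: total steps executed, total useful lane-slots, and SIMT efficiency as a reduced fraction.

Answer: 24 steps, 180 useful, 15/16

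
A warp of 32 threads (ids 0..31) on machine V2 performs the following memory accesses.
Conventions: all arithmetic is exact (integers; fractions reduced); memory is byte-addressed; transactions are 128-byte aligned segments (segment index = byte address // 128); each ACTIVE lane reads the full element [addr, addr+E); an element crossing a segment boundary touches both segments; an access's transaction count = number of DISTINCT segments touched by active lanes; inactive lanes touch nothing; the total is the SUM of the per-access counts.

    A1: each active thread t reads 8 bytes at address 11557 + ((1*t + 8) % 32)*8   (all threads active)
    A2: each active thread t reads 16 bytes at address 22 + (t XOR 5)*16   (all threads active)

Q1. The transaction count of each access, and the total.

A1: 3 transactions
A2: 5 transactions

Answer: 3,5; total 8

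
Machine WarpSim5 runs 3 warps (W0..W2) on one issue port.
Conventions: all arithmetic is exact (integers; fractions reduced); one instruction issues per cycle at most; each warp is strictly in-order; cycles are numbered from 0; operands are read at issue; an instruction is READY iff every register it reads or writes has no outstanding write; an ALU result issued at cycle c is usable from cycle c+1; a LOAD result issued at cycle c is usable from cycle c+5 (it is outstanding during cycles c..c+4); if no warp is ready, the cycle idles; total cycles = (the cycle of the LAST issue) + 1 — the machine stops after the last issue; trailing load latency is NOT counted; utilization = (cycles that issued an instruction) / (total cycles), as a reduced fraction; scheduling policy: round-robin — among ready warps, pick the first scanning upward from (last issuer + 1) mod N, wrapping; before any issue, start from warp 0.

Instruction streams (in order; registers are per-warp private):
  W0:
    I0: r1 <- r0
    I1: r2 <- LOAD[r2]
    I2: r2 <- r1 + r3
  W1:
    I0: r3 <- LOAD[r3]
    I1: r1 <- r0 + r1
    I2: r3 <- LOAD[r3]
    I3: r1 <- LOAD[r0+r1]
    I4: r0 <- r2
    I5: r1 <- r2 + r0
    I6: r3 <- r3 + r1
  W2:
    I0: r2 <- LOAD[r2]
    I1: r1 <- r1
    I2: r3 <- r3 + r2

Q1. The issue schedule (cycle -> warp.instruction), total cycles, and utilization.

cycle 0: W0.I0
cycle 1: W1.I0
cycle 2: W2.I0
cycle 3: W0.I1
cycle 4: W1.I1
cycle 5: W2.I1
cycle 6: W1.I2
cycle 7: W2.I2
cycle 8: W0.I2
cycle 9: W1.I3
cycle 10: W1.I4
cycle 11: idle
cycle 12: idle
cycle 13: idle
cycle 14: W1.I5
cycle 15: W1.I6

Answer: 16 cycles, utilization 13/16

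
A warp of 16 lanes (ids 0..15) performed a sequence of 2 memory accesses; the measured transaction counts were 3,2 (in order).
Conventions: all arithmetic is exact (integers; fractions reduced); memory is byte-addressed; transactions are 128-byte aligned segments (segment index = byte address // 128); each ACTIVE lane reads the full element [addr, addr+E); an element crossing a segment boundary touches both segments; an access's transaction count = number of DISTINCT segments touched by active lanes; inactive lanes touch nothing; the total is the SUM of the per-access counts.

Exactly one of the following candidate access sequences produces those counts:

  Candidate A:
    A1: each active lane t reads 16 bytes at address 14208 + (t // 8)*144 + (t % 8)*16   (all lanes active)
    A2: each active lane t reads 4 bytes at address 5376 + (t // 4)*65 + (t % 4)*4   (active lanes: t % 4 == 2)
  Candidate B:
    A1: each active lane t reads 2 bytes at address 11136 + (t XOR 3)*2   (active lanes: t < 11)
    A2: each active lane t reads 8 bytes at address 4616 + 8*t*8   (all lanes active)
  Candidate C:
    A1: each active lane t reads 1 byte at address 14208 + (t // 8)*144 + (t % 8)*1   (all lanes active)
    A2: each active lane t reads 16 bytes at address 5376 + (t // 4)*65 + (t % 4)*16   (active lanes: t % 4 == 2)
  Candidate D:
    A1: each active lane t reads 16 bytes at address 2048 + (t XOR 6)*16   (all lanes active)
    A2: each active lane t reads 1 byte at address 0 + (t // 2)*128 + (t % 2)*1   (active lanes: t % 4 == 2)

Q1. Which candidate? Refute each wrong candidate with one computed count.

B: A1 gives 1 transaction, not 3
C: A1 gives 2 transactions, not 3
D: A1 gives 2 transactions, not 3
A: all counts match (3,2)

Answer: A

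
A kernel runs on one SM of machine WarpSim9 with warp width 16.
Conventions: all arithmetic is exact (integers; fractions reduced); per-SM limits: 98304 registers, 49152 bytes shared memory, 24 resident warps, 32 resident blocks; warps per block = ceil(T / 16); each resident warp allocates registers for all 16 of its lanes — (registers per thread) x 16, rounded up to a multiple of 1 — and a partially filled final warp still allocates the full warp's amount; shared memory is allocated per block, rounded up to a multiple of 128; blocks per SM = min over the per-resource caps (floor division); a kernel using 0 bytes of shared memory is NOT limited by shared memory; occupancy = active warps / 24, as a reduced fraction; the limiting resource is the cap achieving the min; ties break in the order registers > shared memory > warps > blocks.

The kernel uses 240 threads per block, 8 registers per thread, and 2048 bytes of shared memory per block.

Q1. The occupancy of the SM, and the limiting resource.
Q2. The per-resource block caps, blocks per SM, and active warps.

Answer: occupancy 5/8, limited by warps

registers: 51 blocks
shared memory: 24 blocks
warps: 1 block
blocks: 32 blocks

Answer: 1 block, 15 active warps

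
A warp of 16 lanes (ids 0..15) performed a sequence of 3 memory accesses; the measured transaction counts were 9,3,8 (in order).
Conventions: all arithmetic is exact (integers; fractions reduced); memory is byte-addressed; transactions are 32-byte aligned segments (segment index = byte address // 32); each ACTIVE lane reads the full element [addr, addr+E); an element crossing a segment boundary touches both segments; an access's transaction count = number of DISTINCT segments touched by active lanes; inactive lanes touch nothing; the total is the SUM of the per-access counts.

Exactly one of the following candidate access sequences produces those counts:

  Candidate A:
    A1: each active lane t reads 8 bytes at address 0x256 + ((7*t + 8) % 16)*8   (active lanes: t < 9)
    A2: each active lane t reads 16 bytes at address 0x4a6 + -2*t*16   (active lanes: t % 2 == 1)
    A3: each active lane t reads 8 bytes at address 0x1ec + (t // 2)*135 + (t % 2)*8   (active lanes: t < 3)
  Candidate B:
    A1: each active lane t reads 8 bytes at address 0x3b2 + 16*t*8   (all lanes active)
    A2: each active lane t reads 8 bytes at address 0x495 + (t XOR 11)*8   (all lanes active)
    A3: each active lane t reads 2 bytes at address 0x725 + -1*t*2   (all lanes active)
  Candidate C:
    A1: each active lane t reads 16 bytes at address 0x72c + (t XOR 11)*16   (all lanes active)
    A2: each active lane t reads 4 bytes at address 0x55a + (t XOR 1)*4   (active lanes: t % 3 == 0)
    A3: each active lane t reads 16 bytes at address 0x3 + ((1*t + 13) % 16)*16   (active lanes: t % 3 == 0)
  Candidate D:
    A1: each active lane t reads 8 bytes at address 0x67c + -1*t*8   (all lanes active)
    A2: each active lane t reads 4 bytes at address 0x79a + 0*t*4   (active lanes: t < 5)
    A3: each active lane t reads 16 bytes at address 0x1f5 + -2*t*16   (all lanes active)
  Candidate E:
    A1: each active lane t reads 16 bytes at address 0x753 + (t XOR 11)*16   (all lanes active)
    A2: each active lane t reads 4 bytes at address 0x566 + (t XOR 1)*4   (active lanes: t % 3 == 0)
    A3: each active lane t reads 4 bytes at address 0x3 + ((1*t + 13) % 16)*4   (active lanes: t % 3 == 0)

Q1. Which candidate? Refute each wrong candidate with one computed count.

A: A1 gives 5 transactions, not 9
B: A1 gives 16 transactions, not 9
D: A1 gives 5 transactions, not 9
E: A3 gives 2 transactions, not 8
C: all counts match (9,3,8)

Answer: C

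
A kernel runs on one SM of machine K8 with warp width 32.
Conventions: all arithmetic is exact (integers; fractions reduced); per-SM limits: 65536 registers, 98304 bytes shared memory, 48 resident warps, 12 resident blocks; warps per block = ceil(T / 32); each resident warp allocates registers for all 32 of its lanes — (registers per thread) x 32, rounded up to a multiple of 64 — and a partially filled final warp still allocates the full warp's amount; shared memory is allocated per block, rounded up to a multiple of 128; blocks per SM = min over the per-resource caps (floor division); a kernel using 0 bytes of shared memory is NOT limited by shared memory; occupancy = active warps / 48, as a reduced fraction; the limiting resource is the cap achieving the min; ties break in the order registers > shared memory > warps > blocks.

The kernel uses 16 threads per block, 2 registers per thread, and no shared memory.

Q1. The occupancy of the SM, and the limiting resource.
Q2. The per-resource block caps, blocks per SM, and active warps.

Answer: occupancy 1/4, limited by blocks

registers: 1024 blocks
shared memory: no limit (kernel uses none)
warps: 48 blocks
blocks: 12 blocks

Answer: 12 blocks, 12 active warps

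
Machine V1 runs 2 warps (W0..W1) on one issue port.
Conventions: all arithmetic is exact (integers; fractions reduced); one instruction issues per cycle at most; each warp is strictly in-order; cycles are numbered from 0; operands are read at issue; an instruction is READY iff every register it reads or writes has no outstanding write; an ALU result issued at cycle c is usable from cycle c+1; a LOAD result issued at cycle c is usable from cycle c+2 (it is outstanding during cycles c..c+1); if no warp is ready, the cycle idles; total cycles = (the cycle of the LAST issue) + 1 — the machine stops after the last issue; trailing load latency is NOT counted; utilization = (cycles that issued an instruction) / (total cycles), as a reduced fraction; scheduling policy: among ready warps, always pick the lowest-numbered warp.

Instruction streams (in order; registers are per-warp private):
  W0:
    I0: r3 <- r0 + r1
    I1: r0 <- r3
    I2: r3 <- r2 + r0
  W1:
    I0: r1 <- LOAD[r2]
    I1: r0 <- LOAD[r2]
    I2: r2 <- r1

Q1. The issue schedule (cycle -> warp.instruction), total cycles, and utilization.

cycle 0: W0.I0
cycle 1: W0.I1
cycle 2: W0.I2
cycle 3: W1.I0
cycle 4: W1.I1
cycle 5: W1.I2

Answer: 6 cycles, utilization 1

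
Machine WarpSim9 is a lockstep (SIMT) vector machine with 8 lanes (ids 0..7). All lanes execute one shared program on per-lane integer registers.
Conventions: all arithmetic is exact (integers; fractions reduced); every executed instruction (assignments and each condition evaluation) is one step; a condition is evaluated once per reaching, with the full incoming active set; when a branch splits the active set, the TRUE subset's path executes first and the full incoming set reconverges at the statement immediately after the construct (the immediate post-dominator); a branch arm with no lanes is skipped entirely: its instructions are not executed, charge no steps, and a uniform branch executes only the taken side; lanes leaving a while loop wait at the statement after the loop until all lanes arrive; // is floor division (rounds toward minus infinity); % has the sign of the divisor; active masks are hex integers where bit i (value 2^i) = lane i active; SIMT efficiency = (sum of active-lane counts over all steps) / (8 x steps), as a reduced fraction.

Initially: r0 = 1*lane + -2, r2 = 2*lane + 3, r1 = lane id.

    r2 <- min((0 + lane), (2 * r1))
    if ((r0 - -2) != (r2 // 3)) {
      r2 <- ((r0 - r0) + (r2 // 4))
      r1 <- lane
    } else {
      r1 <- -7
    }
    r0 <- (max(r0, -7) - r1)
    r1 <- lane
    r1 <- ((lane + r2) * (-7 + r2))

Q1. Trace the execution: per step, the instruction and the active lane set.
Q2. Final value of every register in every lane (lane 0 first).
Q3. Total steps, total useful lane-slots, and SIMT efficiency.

step 0: r2 <- min((0 + lane), (2 * r1)) 0xff
step 1: eval ((r0 - -2) != (r2 // 3)) 0xff
step 2: r2 <- ((r0 - r0) + (r2 // 4)) 0xfe
step 3: r1 <- lane                   0xfe
step 4: r1 <- -7                     0x01
step 5: r0 <- (max(r0, -7) - r1)     0xff
step 6: r1 <- lane                   0xff
step 7: r1 <- ((lane + r2) * (-7 + r2)) 0xff

Answer: 8 steps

r0: 5,-2,-2,-2,-2,-2,-2,-2
r2: 0,0,0,0,1,1,1,1
r1: 0,-7,-14,-21,-30,-36,-42,-48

steps = 8; useful = 55; efficiency = 55/64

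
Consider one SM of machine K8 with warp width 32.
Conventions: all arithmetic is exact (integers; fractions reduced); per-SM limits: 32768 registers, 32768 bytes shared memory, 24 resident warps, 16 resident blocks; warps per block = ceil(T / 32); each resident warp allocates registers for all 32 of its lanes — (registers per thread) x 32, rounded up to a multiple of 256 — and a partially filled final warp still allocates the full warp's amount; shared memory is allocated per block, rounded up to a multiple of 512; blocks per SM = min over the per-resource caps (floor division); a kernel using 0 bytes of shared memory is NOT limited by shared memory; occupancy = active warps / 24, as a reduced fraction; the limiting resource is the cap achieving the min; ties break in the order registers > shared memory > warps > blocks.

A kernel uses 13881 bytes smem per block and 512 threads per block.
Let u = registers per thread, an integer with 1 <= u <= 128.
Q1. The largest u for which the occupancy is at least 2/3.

Answer: u = 64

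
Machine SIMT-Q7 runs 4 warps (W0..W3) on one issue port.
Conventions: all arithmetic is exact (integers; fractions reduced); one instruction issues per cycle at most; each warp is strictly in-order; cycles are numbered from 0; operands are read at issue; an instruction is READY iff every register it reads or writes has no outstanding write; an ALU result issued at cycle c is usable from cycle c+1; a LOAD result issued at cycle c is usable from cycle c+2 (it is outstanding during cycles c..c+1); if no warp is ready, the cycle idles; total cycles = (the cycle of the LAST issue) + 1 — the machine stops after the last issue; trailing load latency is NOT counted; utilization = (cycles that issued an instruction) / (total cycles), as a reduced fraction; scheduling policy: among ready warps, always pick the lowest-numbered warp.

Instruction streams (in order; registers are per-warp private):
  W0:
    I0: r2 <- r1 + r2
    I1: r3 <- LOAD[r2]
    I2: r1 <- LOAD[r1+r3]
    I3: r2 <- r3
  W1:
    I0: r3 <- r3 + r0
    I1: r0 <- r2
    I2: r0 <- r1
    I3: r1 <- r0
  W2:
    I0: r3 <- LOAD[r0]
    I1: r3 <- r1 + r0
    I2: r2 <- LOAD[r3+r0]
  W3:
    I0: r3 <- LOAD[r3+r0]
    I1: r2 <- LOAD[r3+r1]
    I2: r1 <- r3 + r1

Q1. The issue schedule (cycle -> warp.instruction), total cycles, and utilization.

cycle 0: W0.I0
cycle 1: W0.I1
cycle 2: W1.I0
cycle 3: W0.I2
cycle 4: W0.I3
cycle 5: W1.I1
cycle 6: W1.I2
cycle 7: W1.I3
cycle 8: W2.I0
cycle 9: W3.I0
cycle 10: W2.I1
cycle 11: W2.I2
cycle 12: W3.I1
cycle 13: W3.I2

Answer: 14 cycles, utilization 1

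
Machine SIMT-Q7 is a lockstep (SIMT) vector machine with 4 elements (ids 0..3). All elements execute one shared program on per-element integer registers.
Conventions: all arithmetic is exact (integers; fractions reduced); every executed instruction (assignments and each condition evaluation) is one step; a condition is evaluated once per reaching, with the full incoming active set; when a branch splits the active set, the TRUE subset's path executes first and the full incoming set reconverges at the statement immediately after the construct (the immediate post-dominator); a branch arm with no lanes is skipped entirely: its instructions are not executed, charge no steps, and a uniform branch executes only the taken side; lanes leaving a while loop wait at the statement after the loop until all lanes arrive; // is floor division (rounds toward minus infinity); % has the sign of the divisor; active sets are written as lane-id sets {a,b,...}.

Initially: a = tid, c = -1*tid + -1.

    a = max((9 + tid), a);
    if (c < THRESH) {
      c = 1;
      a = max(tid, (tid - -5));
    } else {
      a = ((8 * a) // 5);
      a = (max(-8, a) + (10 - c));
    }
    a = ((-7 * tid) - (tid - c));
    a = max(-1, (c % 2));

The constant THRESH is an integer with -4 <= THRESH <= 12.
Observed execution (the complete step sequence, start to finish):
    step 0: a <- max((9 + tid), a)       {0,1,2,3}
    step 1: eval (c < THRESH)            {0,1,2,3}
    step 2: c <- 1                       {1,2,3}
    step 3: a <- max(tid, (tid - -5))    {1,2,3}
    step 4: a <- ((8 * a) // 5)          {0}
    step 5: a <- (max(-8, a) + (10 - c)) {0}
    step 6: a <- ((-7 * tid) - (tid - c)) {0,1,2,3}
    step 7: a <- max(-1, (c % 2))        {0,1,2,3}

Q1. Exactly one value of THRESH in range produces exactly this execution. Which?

Answer: THRESH = -1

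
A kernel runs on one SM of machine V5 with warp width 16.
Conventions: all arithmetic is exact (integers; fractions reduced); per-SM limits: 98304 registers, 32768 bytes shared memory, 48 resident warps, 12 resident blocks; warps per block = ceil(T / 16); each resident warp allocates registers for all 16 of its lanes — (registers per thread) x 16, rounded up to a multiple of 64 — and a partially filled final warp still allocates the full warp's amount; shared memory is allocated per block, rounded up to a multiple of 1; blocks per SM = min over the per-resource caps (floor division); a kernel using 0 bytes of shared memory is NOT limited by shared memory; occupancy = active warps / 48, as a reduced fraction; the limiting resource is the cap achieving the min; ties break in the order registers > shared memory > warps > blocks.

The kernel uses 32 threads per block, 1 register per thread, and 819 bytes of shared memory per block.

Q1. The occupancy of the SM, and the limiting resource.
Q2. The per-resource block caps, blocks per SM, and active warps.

Answer: occupancy 1/2, limited by blocks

registers: 768 blocks
shared memory: 40 blocks
warps: 24 blocks
blocks: 12 blocks

Answer: 12 blocks, 24 active warps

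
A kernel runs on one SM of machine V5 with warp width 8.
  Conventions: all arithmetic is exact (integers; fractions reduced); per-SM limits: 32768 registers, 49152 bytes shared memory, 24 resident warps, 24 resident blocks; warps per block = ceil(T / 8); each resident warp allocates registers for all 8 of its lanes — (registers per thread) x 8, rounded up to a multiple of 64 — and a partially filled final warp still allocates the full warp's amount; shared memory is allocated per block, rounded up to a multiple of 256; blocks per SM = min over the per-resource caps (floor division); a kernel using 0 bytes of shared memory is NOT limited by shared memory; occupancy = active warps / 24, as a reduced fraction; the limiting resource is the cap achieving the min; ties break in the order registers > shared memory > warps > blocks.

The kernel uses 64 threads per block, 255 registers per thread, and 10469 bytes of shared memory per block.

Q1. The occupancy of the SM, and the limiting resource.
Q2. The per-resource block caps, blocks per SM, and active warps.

Answer: occupancy 2/3, limited by registers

registers: 2 blocks
shared memory: 4 blocks
warps: 3 blocks
blocks: 24 blocks

Answer: 2 blocks, 16 active warps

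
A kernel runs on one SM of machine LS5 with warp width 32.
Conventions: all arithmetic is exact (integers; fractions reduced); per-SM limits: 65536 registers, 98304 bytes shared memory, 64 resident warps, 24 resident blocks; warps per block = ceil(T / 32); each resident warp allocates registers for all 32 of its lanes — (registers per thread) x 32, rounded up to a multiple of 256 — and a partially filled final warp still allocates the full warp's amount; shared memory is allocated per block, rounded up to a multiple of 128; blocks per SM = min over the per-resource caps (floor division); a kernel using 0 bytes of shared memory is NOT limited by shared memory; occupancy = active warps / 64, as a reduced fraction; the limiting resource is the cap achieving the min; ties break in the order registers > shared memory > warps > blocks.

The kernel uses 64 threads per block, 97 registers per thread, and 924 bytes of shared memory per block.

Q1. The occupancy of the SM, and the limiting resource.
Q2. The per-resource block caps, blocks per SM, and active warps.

Answer: occupancy 9/32, limited by registers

registers: 9 blocks
shared memory: 96 blocks
warps: 32 blocks
blocks: 24 blocks

Answer: 9 blocks, 18 active warps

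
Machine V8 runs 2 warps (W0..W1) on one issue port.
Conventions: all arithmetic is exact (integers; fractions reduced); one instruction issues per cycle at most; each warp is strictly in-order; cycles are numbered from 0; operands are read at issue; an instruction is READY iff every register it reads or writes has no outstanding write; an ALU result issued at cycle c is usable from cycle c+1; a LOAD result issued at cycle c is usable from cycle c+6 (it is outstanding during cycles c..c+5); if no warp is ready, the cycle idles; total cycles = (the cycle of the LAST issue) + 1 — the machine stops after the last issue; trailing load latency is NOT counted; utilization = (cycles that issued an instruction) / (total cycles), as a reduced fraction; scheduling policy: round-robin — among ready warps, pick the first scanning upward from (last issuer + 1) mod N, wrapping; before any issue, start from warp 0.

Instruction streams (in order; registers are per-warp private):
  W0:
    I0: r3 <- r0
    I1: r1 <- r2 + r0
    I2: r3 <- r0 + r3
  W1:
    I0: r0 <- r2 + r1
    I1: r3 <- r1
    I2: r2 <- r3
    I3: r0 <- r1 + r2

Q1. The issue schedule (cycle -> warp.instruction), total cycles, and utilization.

cycle 0: W0.I0
cycle 1: W1.I0
cycle 2: W0.I1
cycle 3: W1.I1
cycle 4: W0.I2
cycle 5: W1.I2
cycle 6: W1.I3

Answer: 7 cycles, utilization 1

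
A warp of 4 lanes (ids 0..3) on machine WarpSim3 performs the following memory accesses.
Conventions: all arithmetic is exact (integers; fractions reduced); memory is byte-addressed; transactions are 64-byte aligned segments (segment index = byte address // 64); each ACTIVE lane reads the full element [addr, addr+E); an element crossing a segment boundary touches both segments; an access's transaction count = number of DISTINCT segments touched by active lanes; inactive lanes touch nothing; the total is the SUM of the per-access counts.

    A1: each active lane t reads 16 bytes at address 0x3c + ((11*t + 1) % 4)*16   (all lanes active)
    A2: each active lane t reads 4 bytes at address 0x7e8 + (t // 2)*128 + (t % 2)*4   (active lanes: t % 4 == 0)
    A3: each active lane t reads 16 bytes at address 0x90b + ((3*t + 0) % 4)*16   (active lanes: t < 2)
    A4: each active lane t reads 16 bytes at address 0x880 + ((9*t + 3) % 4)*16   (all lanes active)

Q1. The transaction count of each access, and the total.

A1: 2 transactions
A2: 1 transaction
A3: 2 transactions
A4: 1 transaction

Answer: 2,1,2,1; total 6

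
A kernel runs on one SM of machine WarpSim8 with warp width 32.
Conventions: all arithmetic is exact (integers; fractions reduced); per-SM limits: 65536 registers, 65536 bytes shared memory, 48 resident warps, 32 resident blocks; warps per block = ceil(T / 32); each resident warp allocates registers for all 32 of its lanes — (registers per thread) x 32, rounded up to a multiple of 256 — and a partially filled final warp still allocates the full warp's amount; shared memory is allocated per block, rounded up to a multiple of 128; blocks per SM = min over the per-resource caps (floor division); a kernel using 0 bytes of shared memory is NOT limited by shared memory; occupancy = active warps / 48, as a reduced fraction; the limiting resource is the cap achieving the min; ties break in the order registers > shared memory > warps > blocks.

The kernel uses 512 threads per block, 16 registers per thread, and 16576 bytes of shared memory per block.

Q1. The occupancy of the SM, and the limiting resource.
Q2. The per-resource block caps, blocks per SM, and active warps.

Answer: occupancy 1, limited by shared memory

registers: 8 blocks
shared memory: 3 blocks
warps: 3 blocks
blocks: 32 blocks

Answer: 3 blocks, 48 active warps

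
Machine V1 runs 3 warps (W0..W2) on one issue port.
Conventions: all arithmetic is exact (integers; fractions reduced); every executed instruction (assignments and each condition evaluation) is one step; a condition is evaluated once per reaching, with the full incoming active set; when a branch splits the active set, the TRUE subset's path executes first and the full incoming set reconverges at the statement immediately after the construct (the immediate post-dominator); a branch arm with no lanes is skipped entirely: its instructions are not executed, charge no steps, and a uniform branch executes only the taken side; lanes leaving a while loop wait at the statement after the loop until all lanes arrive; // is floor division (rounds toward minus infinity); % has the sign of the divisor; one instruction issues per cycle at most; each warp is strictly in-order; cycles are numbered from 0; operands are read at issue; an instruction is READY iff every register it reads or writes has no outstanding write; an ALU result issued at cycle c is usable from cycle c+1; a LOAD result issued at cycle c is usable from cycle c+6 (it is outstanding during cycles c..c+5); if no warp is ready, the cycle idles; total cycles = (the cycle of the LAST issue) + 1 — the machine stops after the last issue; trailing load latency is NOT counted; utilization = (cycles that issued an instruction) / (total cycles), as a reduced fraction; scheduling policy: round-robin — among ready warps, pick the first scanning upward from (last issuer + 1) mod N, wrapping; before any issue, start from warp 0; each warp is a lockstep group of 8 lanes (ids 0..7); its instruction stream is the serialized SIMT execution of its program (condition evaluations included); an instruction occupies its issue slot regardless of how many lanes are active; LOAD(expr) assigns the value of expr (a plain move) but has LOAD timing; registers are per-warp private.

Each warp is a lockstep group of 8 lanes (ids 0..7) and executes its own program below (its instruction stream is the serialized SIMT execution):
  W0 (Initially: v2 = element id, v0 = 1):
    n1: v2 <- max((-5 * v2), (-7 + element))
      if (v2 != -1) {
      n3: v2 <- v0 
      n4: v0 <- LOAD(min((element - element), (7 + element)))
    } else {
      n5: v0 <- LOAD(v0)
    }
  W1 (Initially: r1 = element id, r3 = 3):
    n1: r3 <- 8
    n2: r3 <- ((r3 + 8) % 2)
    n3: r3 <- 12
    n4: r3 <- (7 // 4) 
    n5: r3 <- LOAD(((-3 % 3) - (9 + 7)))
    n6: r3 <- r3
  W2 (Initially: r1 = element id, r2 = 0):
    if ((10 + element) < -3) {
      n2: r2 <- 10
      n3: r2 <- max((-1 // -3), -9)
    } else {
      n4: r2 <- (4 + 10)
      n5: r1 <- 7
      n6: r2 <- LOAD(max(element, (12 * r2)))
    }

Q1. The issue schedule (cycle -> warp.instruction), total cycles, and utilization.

cycle 0: W0.I0
cycle 1: W1.I0
cycle 2: W2.I0
cycle 3: W0.I1
cycle 4: W1.I1
cycle 5: W2.I1
cycle 6: W0.I2
cycle 7: W1.I2
cycle 8: W2.I2
cycle 9: W0.I3
cycle 10: W1.I3
cycle 11: W2.I3
cycle 12: W1.I4
cycle 13: idle
cycle 14: idle
cycle 15: W0.I4
cycle 16: idle
cycle 17: idle
cycle 18: W1.I5

Answer: 19 cycles, utilization 15/19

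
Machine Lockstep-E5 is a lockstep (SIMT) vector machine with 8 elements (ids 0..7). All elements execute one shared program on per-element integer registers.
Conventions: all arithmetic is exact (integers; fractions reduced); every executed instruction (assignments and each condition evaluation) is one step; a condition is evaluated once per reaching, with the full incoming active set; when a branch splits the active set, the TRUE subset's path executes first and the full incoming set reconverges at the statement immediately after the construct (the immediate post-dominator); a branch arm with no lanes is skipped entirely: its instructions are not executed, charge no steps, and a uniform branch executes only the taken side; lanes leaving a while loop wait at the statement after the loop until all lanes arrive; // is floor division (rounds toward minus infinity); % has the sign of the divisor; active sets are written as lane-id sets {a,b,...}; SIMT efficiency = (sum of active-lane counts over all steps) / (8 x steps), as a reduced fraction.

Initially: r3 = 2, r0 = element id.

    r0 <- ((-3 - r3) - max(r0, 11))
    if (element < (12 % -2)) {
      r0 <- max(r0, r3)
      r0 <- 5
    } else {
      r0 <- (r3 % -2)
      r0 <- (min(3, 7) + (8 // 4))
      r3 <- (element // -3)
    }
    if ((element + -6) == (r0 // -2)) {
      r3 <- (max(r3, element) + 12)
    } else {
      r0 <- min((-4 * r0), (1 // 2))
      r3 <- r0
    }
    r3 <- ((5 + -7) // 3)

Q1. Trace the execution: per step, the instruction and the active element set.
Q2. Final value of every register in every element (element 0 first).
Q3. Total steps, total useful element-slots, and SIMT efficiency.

step 0: r0 <- ((-3 - r3) - max(r0, 11)) {0,1,2,3,4,5,6,7}
step 1: eval (element < (12 % -2))   {0,1,2,3,4,5,6,7}
step 2: r0 <- (r3 % -2)              {0,1,2,3,4,5,6,7}
step 3: r0 <- (min(3, 7) + (8 // 4)) {0,1,2,3,4,5,6,7}
step 4: r3 <- (element // -3)        {0,1,2,3,4,5,6,7}
step 5: eval ((element + -6) == (r0 // -2)) {0,1,2,3,4,5,6,7}
step 6: r3 <- (max(r3, element) + 12) {3}
step 7: r0 <- min((-4 * r0), (1 // 2)) {0,1,2,4,5,6,7}
step 8: r3 <- r0                     {0,1,2,4,5,6,7}
step 9: r3 <- ((5 + -7) // 3)        {0,1,2,3,4,5,6,7}

Answer: 10 steps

r3: -1,-1,-1,-1,-1,-1,-1,-1
r0: -20,-20,-20,5,-20,-20,-20,-20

steps = 10; useful = 71; efficiency = 71/80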